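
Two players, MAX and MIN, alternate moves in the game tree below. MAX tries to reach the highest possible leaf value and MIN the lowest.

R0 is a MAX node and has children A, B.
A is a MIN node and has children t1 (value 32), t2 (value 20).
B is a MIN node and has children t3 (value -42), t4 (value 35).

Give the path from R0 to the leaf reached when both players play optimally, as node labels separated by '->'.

R0 -> A -> t2

A (MIN): min(32, 20) = 20
B (MIN): min(-42, 35) = -42
R0 (MAX): max(20, -42) = 20
At R0, MAX picks A (highest: 20).
At A, MIN picks t2 (lowest: 20).
Terminal value 20.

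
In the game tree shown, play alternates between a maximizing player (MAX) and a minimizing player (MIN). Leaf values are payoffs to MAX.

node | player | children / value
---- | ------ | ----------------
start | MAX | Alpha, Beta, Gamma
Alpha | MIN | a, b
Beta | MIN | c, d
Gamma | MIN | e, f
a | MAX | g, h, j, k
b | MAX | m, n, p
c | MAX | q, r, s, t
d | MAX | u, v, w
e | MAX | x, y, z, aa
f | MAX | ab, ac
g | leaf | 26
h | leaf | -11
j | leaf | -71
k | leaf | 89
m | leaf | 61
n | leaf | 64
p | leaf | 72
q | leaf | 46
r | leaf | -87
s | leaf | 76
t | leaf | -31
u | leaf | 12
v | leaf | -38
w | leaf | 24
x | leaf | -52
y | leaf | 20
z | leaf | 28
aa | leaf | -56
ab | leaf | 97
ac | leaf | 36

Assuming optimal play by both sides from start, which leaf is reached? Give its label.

a (MAX): max(26, -11, -71, 89) = 89
b (MAX): max(61, 64, 72) = 72
Alpha (MIN): min(89, 72) = 72
c (MAX): max(46, -87, 76, -31) = 76
d (MAX): max(12, -38, 24) = 24
Beta (MIN): min(76, 24) = 24
e (MAX): max(-52, 20, 28, -56) = 28
f (MAX): max(97, 36) = 97
Gamma (MIN): min(28, 97) = 28
start (MAX): max(72, 24, 28) = 72
At start, MAX picks Alpha (highest: 72).
At Alpha, MIN picks b (lowest: 72).
At b, MAX picks p (highest: 72).
Terminal value 72.

p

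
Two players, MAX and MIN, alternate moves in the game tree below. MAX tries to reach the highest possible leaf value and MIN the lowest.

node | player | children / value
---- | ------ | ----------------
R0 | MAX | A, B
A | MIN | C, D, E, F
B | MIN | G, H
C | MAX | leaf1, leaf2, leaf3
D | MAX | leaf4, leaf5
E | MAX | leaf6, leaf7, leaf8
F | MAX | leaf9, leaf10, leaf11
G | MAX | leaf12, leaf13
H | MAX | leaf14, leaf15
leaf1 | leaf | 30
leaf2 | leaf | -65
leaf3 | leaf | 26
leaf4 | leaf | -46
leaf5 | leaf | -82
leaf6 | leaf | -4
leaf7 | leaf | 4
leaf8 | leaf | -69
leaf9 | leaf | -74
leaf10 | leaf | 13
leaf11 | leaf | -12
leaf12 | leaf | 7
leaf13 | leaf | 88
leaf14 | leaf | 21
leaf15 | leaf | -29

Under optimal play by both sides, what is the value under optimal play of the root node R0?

21

C (MAX): max(30, -65, 26) = 30
D (MAX): max(-46, -82) = -46
E (MAX): max(-4, 4, -69) = 4
F (MAX): max(-74, 13, -12) = 13
A (MIN): min(30, -46, 4, 13) = -46
G (MAX): max(7, 88) = 88
H (MAX): max(21, -29) = 21
B (MIN): min(88, 21) = 21
R0 (MAX): max(-46, 21) = 21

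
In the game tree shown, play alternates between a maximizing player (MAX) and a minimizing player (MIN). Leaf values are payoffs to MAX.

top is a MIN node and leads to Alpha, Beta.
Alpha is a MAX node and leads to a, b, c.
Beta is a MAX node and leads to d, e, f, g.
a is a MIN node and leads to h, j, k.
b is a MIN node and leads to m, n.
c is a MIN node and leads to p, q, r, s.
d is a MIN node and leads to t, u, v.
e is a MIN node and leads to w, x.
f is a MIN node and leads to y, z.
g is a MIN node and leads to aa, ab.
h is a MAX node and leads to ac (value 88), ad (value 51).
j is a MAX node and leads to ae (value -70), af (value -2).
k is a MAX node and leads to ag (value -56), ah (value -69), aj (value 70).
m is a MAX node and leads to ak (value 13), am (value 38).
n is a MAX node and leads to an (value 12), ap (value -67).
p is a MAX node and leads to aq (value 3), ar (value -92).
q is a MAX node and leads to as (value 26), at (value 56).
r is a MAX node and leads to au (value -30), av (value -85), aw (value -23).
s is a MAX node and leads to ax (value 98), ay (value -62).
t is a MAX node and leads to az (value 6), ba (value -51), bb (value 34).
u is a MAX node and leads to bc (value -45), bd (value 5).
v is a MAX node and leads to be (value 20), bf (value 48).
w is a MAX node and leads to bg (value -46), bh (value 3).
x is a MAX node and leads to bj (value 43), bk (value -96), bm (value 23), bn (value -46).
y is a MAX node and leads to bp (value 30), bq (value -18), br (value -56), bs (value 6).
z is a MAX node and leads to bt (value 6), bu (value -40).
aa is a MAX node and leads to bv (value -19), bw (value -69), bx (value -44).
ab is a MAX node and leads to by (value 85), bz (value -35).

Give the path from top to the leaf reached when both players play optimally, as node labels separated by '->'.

h (MAX): max(88, 51) = 88
j (MAX): max(-70, -2) = -2
k (MAX): max(-56, -69, 70) = 70
a (MIN): min(88, -2, 70) = -2
m (MAX): max(13, 38) = 38
n (MAX): max(12, -67) = 12
b (MIN): min(38, 12) = 12
p (MAX): max(3, -92) = 3
q (MAX): max(26, 56) = 56
r (MAX): max(-30, -85, -23) = -23
s (MAX): max(98, -62) = 98
c (MIN): min(3, 56, -23, 98) = -23
Alpha (MAX): max(-2, 12, -23) = 12
t (MAX): max(6, -51, 34) = 34
u (MAX): max(-45, 5) = 5
v (MAX): max(20, 48) = 48
d (MIN): min(34, 5, 48) = 5
w (MAX): max(-46, 3) = 3
x (MAX): max(43, -96, 23, -46) = 43
e (MIN): min(3, 43) = 3
y (MAX): max(30, -18, -56, 6) = 30
z (MAX): max(6, -40) = 6
f (MIN): min(30, 6) = 6
aa (MAX): max(-19, -69, -44) = -19
ab (MAX): max(85, -35) = 85
g (MIN): min(-19, 85) = -19
Beta (MAX): max(5, 3, 6, -19) = 6
top (MIN): min(12, 6) = 6
At top, MIN picks Beta (lowest: 6).
At Beta, MAX picks f (highest: 6).
At f, MIN picks z (lowest: 6).
At z, MAX picks bt (highest: 6).
Terminal value 6.

top -> Beta -> f -> z -> bt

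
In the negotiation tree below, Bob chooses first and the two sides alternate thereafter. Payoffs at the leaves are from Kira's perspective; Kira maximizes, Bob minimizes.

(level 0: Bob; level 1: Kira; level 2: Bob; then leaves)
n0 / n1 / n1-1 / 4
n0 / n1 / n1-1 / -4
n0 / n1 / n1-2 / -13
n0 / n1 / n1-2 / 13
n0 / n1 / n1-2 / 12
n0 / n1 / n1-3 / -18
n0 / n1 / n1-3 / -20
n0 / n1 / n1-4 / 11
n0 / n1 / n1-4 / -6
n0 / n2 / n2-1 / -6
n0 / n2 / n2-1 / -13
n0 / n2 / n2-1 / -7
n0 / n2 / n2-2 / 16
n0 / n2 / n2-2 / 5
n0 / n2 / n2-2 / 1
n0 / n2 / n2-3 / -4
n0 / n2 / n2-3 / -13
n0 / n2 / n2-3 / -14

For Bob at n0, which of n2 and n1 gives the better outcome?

n1

n2-1 (Bob): min(-6, -13, -7) = -13
n2-2 (Bob): min(16, 5, 1) = 1
n2-3 (Bob): min(-4, -13, -14) = -14
n2 (Kira): max(-13, 1, -14) = 1
n1-1 (Bob): min(4, -4) = -4
n1-2 (Bob): min(-13, 13, 12) = -13
n1-3 (Bob): min(-18, -20) = -20
n1-4 (Bob): min(11, -6) = -6
n1 (Kira): max(-4, -13, -20, -6) = -4
Bob prefers the lower value; n2=1, n1=-4. n1 is better since -4 < 1.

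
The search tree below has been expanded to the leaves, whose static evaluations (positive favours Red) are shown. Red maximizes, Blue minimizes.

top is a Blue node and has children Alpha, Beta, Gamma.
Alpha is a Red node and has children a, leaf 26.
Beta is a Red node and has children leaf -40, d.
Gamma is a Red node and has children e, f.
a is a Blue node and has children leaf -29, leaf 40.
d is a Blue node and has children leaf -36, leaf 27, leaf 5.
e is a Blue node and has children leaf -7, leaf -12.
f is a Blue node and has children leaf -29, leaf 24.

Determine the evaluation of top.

-36

a (Blue): min(-29, 40) = -29
Alpha (Red): max(-29, 26) = 26
d (Blue): min(-36, 27, 5) = -36
Beta (Red): max(-40, -36) = -36
e (Blue): min(-7, -12) = -12
f (Blue): min(-29, 24) = -29
Gamma (Red): max(-12, -29) = -12
top (Blue): min(26, -36, -12) = -36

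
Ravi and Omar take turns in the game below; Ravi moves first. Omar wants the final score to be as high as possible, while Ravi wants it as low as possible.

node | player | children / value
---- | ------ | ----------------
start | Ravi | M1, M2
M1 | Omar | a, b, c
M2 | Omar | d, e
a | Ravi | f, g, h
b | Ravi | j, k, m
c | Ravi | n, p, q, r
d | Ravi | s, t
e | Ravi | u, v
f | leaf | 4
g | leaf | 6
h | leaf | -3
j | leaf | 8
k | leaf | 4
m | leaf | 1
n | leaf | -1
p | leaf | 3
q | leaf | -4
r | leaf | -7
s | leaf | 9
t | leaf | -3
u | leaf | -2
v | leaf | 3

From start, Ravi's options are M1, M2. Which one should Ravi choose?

a (Ravi): min(4, 6, -3) = -3
b (Ravi): min(8, 4, 1) = 1
c (Ravi): min(-1, 3, -4, -7) = -7
M1 (Omar): max(-3, 1, -7) = 1
d (Ravi): min(9, -3) = -3
e (Ravi): min(-2, 3) = -2
M2 (Omar): max(-3, -2) = -2
start (Ravi): min(1, -2) = -2
Ravi at start wants the lowest of {M1=1, M2=-2}, so chooses M2.

M2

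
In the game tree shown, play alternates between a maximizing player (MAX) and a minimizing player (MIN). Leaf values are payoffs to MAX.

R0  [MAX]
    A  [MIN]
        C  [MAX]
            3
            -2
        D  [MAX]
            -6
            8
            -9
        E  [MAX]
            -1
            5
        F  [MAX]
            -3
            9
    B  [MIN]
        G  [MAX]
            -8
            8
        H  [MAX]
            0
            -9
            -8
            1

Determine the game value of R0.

C (MAX): max(3, -2) = 3
D (MAX): max(-6, 8, -9) = 8
E (MAX): max(-1, 5) = 5
F (MAX): max(-3, 9) = 9
A (MIN): min(3, 8, 5, 9) = 3
G (MAX): max(-8, 8) = 8
H (MAX): max(0, -9, -8, 1) = 1
B (MIN): min(8, 1) = 1
R0 (MAX): max(3, 1) = 3

3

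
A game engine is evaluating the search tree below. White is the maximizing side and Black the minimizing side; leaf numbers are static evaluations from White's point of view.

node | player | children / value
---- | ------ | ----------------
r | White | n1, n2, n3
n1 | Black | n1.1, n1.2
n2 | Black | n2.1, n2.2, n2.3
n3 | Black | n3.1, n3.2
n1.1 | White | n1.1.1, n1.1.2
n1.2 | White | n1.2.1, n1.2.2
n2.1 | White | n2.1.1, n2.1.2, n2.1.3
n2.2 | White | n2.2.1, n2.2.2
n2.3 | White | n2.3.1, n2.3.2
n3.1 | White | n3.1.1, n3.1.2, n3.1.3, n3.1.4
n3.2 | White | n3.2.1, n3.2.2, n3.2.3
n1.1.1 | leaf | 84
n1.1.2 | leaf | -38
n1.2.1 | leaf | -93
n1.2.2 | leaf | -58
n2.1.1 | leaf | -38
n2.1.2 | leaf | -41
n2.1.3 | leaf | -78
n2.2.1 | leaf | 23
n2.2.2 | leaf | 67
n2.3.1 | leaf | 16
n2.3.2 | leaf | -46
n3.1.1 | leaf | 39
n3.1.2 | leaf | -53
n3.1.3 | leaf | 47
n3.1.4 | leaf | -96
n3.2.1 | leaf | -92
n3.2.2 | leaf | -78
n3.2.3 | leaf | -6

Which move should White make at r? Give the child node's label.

n1.1 (White): max(84, -38) = 84
n1.2 (White): max(-93, -58) = -58
n1 (Black): min(84, -58) = -58
n2.1 (White): max(-38, -41, -78) = -38
n2.2 (White): max(23, 67) = 67
n2.3 (White): max(16, -46) = 16
n2 (Black): min(-38, 67, 16) = -38
n3.1 (White): max(39, -53, 47, -96) = 47
n3.2 (White): max(-92, -78, -6) = -6
n3 (Black): min(47, -6) = -6
r (White): max(-58, -38, -6) = -6
White at r wants the highest of {n1=-58, n2=-38, n3=-6}, so chooses n3.

n3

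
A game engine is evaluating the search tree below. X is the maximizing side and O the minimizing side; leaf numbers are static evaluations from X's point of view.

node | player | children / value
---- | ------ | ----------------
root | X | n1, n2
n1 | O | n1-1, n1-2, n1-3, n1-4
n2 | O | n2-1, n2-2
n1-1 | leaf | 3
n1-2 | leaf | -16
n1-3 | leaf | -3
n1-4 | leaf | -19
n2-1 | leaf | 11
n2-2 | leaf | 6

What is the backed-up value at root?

n1 (O): min(3, -16, -3, -19) = -19
n2 (O): min(11, 6) = 6
root (X): max(-19, 6) = 6

6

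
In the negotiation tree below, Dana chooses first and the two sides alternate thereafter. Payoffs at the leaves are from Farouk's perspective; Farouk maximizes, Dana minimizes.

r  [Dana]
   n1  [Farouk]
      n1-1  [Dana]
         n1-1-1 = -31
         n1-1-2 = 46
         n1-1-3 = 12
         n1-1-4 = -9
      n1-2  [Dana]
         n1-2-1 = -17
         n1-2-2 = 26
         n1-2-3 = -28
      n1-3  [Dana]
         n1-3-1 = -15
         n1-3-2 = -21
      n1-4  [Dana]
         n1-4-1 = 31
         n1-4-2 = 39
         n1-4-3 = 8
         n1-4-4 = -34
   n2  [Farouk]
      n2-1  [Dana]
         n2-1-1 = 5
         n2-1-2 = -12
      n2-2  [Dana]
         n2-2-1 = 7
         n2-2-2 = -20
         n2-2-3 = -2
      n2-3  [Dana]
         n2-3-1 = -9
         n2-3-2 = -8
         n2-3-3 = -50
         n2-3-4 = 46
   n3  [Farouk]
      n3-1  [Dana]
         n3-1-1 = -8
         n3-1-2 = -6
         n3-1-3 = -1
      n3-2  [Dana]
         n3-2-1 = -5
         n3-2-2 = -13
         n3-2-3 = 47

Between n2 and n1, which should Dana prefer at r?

n1

n2-1 (Dana): min(5, -12) = -12
n2-2 (Dana): min(7, -20, -2) = -20
n2-3 (Dana): min(-9, -8, -50, 46) = -50
n2 (Farouk): max(-12, -20, -50) = -12
n1-1 (Dana): min(-31, 46, 12, -9) = -31
n1-2 (Dana): min(-17, 26, -28) = -28
n1-3 (Dana): min(-15, -21) = -21
n1-4 (Dana): min(31, 39, 8, -34) = -34
n1 (Farouk): max(-31, -28, -21, -34) = -21
Dana prefers the lower value; n2=-12, n1=-21. n1 is better since -21 < -12.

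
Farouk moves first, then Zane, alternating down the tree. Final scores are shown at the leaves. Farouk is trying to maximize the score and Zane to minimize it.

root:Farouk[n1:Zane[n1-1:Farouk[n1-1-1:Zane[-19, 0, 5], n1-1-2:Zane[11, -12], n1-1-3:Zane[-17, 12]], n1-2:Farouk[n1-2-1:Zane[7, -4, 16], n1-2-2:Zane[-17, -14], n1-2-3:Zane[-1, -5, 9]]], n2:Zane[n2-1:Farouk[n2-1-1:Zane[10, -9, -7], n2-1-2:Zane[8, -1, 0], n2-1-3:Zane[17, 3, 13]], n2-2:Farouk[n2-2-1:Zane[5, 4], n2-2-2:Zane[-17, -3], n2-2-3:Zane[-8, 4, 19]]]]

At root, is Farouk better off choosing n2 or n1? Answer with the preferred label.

n2-1-1 (Zane): min(10, -9, -7) = -9
n2-1-2 (Zane): min(8, -1, 0) = -1
n2-1-3 (Zane): min(17, 3, 13) = 3
n2-1 (Farouk): max(-9, -1, 3) = 3
n2-2-1 (Zane): min(5, 4) = 4
n2-2-2 (Zane): min(-17, -3) = -17
n2-2-3 (Zane): min(-8, 4, 19) = -8
n2-2 (Farouk): max(4, -17, -8) = 4
n2 (Zane): min(3, 4) = 3
n1-1-1 (Zane): min(-19, 0, 5) = -19
n1-1-2 (Zane): min(11, -12) = -12
n1-1-3 (Zane): min(-17, 12) = -17
n1-1 (Farouk): max(-19, -12, -17) = -12
n1-2-1 (Zane): min(7, -4, 16) = -4
n1-2-2 (Zane): min(-17, -14) = -17
n1-2-3 (Zane): min(-1, -5, 9) = -5
n1-2 (Farouk): max(-4, -17, -5) = -4
n1 (Zane): min(-12, -4) = -12
Farouk prefers the higher value; n2=3, n1=-12. n2 is better since 3 > -12.

n2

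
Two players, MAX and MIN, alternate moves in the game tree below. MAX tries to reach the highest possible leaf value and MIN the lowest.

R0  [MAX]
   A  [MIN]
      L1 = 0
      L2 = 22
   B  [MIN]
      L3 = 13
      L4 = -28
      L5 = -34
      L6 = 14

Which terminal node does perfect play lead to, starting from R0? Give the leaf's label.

A (MIN): min(0, 22) = 0
B (MIN): min(13, -28, -34, 14) = -34
R0 (MAX): max(0, -34) = 0
At R0, MAX picks A (highest: 0).
At A, MIN picks L1 (lowest: 0).
Terminal value 0.

L1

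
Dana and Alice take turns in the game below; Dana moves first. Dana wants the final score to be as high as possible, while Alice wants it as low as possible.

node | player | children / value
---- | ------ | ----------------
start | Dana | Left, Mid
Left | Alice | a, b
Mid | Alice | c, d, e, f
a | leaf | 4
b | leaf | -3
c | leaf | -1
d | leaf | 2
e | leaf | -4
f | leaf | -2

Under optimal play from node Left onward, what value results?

-3

Left (Alice): min(4, -3) = -3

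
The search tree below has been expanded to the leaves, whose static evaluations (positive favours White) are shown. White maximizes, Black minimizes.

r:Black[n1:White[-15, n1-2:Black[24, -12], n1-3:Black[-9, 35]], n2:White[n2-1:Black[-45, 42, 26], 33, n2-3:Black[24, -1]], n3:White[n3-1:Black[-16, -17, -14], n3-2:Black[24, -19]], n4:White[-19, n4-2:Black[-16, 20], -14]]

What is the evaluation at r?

-17

n1-2 (Black): min(24, -12) = -12
n1-3 (Black): min(-9, 35) = -9
n1 (White): max(-15, -12, -9) = -9
n2-1 (Black): min(-45, 42, 26) = -45
n2-3 (Black): min(24, -1) = -1
n2 (White): max(-45, 33, -1) = 33
n3-1 (Black): min(-16, -17, -14) = -17
n3-2 (Black): min(24, -19) = -19
n3 (White): max(-17, -19) = -17
n4-2 (Black): min(-16, 20) = -16
n4 (White): max(-19, -16, -14) = -14
r (Black): min(-9, 33, -17, -14) = -17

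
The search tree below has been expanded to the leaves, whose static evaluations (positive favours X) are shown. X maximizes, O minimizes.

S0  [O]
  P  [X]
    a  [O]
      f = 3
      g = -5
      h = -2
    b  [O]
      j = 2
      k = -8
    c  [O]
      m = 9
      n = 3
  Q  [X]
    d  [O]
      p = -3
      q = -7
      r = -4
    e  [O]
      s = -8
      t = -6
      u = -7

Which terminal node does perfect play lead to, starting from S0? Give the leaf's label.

q

a (O): min(3, -5, -2) = -5
b (O): min(2, -8) = -8
c (O): min(9, 3) = 3
P (X): max(-5, -8, 3) = 3
d (O): min(-3, -7, -4) = -7
e (O): min(-8, -6, -7) = -8
Q (X): max(-7, -8) = -7
S0 (O): min(3, -7) = -7
At S0, O picks Q (lowest: -7).
At Q, X picks d (highest: -7).
At d, O picks q (lowest: -7).
Terminal value -7.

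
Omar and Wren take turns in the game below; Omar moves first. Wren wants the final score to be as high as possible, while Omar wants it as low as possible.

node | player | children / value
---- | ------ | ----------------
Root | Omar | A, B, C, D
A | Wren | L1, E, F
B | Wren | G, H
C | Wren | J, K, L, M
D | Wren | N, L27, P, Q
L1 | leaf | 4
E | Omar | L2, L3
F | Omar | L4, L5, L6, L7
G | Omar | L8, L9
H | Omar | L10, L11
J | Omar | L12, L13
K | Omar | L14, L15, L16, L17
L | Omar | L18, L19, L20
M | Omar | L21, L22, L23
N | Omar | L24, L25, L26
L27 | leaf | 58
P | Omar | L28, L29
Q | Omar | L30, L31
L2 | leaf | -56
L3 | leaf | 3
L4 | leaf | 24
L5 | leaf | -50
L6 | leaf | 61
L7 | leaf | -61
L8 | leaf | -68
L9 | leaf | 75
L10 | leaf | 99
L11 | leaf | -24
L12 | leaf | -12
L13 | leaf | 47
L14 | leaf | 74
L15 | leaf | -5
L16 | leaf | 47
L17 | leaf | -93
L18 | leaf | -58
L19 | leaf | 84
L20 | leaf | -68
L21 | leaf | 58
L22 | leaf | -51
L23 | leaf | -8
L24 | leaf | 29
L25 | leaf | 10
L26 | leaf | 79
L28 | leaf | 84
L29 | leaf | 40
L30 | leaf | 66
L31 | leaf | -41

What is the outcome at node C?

-12

J (Omar): min(-12, 47) = -12
K (Omar): min(74, -5, 47, -93) = -93
L (Omar): min(-58, 84, -68) = -68
M (Omar): min(58, -51, -8) = -51
C (Wren): max(-12, -93, -68, -51) = -12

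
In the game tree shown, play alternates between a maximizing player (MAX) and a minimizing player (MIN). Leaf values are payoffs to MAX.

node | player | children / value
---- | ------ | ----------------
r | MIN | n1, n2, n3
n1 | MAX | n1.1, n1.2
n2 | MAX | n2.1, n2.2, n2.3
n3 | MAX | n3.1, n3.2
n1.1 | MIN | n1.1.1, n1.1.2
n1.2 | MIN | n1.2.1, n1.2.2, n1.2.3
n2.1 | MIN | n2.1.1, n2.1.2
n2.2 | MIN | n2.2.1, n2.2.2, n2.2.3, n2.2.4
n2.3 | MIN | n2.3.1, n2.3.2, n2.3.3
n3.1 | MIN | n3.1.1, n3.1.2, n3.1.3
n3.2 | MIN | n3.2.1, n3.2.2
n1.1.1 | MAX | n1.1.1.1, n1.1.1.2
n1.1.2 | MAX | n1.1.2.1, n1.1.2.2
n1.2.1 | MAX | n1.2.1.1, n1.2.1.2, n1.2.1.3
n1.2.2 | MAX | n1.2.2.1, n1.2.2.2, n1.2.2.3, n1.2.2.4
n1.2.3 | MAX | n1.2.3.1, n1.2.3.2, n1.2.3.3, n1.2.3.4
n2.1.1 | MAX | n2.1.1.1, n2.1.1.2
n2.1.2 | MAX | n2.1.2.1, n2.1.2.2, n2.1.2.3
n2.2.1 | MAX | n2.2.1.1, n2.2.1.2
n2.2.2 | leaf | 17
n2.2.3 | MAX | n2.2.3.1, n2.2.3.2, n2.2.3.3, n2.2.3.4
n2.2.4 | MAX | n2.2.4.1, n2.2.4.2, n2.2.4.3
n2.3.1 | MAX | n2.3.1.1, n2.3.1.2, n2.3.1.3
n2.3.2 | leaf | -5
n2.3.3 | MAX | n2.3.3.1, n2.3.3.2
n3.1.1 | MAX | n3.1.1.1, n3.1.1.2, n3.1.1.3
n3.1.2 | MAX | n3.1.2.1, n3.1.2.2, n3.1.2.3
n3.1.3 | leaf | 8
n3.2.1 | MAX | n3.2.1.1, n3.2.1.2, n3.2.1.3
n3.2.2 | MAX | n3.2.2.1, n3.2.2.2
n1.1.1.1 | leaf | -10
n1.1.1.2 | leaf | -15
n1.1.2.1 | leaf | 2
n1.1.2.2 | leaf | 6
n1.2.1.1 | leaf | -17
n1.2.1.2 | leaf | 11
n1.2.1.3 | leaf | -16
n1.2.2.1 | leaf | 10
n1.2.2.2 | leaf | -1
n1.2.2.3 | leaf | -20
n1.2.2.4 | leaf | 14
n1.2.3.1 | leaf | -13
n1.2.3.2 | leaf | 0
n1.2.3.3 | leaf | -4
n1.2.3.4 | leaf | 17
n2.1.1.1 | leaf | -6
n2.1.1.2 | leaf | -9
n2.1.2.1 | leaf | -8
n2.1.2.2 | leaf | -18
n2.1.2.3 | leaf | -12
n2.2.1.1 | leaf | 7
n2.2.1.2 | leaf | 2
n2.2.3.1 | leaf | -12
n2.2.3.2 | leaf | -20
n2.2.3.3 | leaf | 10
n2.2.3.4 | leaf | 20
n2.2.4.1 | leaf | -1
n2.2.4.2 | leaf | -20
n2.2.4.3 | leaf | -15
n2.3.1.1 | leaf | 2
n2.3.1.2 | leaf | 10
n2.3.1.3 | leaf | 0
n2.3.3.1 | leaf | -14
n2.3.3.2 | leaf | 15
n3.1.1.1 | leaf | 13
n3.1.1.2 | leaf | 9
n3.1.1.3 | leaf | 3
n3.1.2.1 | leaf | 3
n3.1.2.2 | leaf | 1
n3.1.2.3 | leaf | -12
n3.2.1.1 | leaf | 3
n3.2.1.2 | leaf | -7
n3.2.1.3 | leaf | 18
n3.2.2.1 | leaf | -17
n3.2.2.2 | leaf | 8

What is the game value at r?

-1

n1.1.1 (MAX): max(-10, -15) = -10
n1.1.2 (MAX): max(2, 6) = 6
n1.1 (MIN): min(-10, 6) = -10
n1.2.1 (MAX): max(-17, 11, -16) = 11
n1.2.2 (MAX): max(10, -1, -20, 14) = 14
n1.2.3 (MAX): max(-13, 0, -4, 17) = 17
n1.2 (MIN): min(11, 14, 17) = 11
n1 (MAX): max(-10, 11) = 11
n2.1.1 (MAX): max(-6, -9) = -6
n2.1.2 (MAX): max(-8, -18, -12) = -8
n2.1 (MIN): min(-6, -8) = -8
n2.2.1 (MAX): max(7, 2) = 7
n2.2.3 (MAX): max(-12, -20, 10, 20) = 20
n2.2.4 (MAX): max(-1, -20, -15) = -1
n2.2 (MIN): min(7, 17, 20, -1) = -1
n2.3.1 (MAX): max(2, 10, 0) = 10
n2.3.3 (MAX): max(-14, 15) = 15
n2.3 (MIN): min(10, -5, 15) = -5
n2 (MAX): max(-8, -1, -5) = -1
n3.1.1 (MAX): max(13, 9, 3) = 13
n3.1.2 (MAX): max(3, 1, -12) = 3
n3.1 (MIN): min(13, 3, 8) = 3
n3.2.1 (MAX): max(3, -7, 18) = 18
n3.2.2 (MAX): max(-17, 8) = 8
n3.2 (MIN): min(18, 8) = 8
n3 (MAX): max(3, 8) = 8
r (MIN): min(11, -1, 8) = -1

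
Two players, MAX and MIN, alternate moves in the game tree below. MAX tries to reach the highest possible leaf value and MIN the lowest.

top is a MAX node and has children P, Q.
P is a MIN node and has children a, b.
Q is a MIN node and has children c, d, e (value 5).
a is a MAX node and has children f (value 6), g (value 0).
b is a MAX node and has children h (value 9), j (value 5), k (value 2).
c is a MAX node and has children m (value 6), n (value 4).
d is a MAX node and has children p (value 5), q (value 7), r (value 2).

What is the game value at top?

6

a (MAX): max(6, 0) = 6
b (MAX): max(9, 5, 2) = 9
P (MIN): min(6, 9) = 6
c (MAX): max(6, 4) = 6
d (MAX): max(5, 7, 2) = 7
Q (MIN): min(6, 7, 5) = 5
top (MAX): max(6, 5) = 6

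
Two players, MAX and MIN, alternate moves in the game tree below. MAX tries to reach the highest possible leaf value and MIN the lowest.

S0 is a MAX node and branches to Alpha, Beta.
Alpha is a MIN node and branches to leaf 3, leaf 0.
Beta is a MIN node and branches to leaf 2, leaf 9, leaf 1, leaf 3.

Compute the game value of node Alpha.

0

Alpha (MIN): min(3, 0) = 0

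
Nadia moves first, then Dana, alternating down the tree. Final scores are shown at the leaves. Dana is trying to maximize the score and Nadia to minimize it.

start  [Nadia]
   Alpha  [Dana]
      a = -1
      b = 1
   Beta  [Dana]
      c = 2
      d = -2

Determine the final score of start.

Alpha (Dana): max(-1, 1) = 1
Beta (Dana): max(2, -2) = 2
start (Nadia): min(1, 2) = 1

1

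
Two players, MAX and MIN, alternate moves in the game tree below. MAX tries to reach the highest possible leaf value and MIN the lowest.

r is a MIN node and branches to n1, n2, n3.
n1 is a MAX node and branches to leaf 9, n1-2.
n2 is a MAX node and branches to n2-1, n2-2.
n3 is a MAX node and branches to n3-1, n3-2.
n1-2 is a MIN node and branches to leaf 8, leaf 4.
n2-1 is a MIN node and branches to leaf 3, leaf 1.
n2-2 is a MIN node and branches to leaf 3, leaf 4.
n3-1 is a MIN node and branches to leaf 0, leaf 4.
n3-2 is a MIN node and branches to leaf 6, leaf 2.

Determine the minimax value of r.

2

n1-2 (MIN): min(8, 4) = 4
n1 (MAX): max(9, 4) = 9
n2-1 (MIN): min(3, 1) = 1
n2-2 (MIN): min(3, 4) = 3
n2 (MAX): max(1, 3) = 3
n3-1 (MIN): min(0, 4) = 0
n3-2 (MIN): min(6, 2) = 2
n3 (MAX): max(0, 2) = 2
r (MIN): min(9, 3, 2) = 2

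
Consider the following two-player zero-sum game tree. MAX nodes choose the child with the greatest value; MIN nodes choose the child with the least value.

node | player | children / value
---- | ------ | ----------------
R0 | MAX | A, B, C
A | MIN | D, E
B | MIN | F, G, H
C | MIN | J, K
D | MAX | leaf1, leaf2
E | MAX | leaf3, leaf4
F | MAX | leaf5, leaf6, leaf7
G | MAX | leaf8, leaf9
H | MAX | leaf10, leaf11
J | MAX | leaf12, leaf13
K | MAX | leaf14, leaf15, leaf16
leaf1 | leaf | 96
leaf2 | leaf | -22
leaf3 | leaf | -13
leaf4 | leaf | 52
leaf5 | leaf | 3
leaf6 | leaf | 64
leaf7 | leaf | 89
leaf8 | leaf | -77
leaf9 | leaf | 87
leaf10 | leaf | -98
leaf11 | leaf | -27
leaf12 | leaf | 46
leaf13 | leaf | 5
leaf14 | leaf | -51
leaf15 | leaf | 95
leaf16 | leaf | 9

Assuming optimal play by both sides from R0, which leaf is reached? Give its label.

leaf4

D (MAX): max(96, -22) = 96
E (MAX): max(-13, 52) = 52
A (MIN): min(96, 52) = 52
F (MAX): max(3, 64, 89) = 89
G (MAX): max(-77, 87) = 87
H (MAX): max(-98, -27) = -27
B (MIN): min(89, 87, -27) = -27
J (MAX): max(46, 5) = 46
K (MAX): max(-51, 95, 9) = 95
C (MIN): min(46, 95) = 46
R0 (MAX): max(52, -27, 46) = 52
At R0, MAX picks A (highest: 52).
At A, MIN picks E (lowest: 52).
At E, MAX picks leaf4 (highest: 52).
Terminal value 52.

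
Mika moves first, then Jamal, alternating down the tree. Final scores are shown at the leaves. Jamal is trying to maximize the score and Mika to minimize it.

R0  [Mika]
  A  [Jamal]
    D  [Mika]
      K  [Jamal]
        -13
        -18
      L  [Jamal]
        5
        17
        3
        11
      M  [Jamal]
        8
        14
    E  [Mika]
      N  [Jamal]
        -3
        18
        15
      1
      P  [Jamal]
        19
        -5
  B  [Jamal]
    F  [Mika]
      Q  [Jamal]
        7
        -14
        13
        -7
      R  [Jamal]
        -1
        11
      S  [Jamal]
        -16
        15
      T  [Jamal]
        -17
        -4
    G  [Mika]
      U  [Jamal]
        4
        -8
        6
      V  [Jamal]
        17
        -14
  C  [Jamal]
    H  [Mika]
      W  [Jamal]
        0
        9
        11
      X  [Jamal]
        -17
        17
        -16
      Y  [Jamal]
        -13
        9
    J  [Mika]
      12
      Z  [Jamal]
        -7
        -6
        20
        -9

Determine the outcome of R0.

1

K (Jamal): max(-13, -18) = -13
L (Jamal): max(5, 17, 3, 11) = 17
M (Jamal): max(8, 14) = 14
D (Mika): min(-13, 17, 14) = -13
N (Jamal): max(-3, 18, 15) = 18
P (Jamal): max(19, -5) = 19
E (Mika): min(18, 1, 19) = 1
A (Jamal): max(-13, 1) = 1
Q (Jamal): max(7, -14, 13, -7) = 13
R (Jamal): max(-1, 11) = 11
S (Jamal): max(-16, 15) = 15
T (Jamal): max(-17, -4) = -4
F (Mika): min(13, 11, 15, -4) = -4
U (Jamal): max(4, -8, 6) = 6
V (Jamal): max(17, -14) = 17
G (Mika): min(6, 17) = 6
B (Jamal): max(-4, 6) = 6
W (Jamal): max(0, 9, 11) = 11
X (Jamal): max(-17, 17, -16) = 17
Y (Jamal): max(-13, 9) = 9
H (Mika): min(11, 17, 9) = 9
Z (Jamal): max(-7, -6, 20, -9) = 20
J (Mika): min(12, 20) = 12
C (Jamal): max(9, 12) = 12
R0 (Mika): min(1, 6, 12) = 1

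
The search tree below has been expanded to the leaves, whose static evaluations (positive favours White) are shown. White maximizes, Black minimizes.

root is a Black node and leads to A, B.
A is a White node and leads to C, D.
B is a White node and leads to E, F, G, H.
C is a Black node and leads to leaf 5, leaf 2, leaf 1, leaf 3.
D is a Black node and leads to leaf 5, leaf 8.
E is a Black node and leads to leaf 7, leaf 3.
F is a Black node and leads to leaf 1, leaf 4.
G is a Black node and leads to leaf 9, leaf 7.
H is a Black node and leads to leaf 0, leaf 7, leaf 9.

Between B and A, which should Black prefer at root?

E (Black): min(7, 3) = 3
F (Black): min(1, 4) = 1
G (Black): min(9, 7) = 7
H (Black): min(0, 7, 9) = 0
B (White): max(3, 1, 7, 0) = 7
C (Black): min(5, 2, 1, 3) = 1
D (Black): min(5, 8) = 5
A (White): max(1, 5) = 5
Black prefers the lower value; B=7, A=5. A is better since 5 < 7.

A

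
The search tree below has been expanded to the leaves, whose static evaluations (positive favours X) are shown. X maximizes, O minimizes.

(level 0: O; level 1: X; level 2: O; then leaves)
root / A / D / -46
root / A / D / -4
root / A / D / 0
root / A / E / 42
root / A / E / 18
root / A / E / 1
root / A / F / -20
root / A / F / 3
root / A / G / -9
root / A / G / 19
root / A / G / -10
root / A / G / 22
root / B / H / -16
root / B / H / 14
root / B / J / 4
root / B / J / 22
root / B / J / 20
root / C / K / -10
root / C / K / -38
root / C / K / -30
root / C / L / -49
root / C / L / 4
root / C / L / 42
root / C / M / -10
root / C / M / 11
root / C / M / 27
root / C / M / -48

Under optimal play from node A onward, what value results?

D (O): min(-46, -4, 0) = -46
E (O): min(42, 18, 1) = 1
F (O): min(-20, 3) = -20
G (O): min(-9, 19, -10, 22) = -10
A (X): max(-46, 1, -20, -10) = 1

1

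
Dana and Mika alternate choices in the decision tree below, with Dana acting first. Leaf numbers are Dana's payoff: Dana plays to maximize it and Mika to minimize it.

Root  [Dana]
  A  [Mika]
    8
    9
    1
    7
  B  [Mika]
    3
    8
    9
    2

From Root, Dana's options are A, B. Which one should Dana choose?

B

A (Mika): min(8, 9, 1, 7) = 1
B (Mika): min(3, 8, 9, 2) = 2
Root (Dana): max(1, 2) = 2
Dana at Root wants the highest of {A=1, B=2}, so chooses B.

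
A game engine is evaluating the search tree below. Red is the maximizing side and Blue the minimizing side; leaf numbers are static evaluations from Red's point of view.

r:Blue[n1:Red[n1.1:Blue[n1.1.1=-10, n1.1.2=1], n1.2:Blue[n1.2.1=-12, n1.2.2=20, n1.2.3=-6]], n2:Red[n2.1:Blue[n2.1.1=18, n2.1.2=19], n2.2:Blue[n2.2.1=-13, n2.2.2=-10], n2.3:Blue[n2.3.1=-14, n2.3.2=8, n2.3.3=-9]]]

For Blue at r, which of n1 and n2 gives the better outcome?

n1

n1.1 (Blue): min(-10, 1) = -10
n1.2 (Blue): min(-12, 20, -6) = -12
n1 (Red): max(-10, -12) = -10
n2.1 (Blue): min(18, 19) = 18
n2.2 (Blue): min(-13, -10) = -13
n2.3 (Blue): min(-14, 8, -9) = -14
n2 (Red): max(18, -13, -14) = 18
Blue prefers the lower value; n1=-10, n2=18. n1 is better since -10 < 18.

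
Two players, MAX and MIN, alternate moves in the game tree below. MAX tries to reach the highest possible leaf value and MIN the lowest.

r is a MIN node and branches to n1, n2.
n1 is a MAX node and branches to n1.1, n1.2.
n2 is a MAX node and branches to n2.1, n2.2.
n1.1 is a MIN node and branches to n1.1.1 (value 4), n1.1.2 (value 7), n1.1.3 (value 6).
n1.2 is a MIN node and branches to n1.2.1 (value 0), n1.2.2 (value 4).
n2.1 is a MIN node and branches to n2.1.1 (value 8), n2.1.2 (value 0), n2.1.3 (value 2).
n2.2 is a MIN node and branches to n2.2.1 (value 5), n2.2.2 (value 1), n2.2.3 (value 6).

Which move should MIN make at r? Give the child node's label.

n1.1 (MIN): min(4, 7, 6) = 4
n1.2 (MIN): min(0, 4) = 0
n1 (MAX): max(4, 0) = 4
n2.1 (MIN): min(8, 0, 2) = 0
n2.2 (MIN): min(5, 1, 6) = 1
n2 (MAX): max(0, 1) = 1
r (MIN): min(4, 1) = 1
MIN at r wants the lowest of {n1=4, n2=1}, so chooses n2.

n2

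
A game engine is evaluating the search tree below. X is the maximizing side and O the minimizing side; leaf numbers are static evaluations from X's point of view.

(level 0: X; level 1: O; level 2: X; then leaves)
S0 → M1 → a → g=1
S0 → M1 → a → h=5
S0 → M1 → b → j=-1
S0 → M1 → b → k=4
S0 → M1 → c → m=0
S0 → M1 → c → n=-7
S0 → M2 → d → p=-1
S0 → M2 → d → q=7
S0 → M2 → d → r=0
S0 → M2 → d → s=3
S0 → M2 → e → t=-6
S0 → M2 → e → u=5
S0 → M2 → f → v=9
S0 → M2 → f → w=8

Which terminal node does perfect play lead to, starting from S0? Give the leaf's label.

u

a (X): max(1, 5) = 5
b (X): max(-1, 4) = 4
c (X): max(0, -7) = 0
M1 (O): min(5, 4, 0) = 0
d (X): max(-1, 7, 0, 3) = 7
e (X): max(-6, 5) = 5
f (X): max(9, 8) = 9
M2 (O): min(7, 5, 9) = 5
S0 (X): max(0, 5) = 5
At S0, X picks M2 (highest: 5).
At M2, O picks e (lowest: 5).
At e, X picks u (highest: 5).
Terminal value 5.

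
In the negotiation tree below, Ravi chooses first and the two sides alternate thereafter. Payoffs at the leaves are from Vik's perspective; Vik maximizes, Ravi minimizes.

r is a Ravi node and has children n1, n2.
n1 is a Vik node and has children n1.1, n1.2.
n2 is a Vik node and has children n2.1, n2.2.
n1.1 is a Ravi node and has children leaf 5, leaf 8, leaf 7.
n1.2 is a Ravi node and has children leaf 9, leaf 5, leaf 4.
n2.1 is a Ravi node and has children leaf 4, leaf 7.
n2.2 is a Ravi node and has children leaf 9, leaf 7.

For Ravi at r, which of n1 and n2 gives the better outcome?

n1.1 (Ravi): min(5, 8, 7) = 5
n1.2 (Ravi): min(9, 5, 4) = 4
n1 (Vik): max(5, 4) = 5
n2.1 (Ravi): min(4, 7) = 4
n2.2 (Ravi): min(9, 7) = 7
n2 (Vik): max(4, 7) = 7
Ravi prefers the lower value; n1=5, n2=7. n1 is better since 5 < 7.

n1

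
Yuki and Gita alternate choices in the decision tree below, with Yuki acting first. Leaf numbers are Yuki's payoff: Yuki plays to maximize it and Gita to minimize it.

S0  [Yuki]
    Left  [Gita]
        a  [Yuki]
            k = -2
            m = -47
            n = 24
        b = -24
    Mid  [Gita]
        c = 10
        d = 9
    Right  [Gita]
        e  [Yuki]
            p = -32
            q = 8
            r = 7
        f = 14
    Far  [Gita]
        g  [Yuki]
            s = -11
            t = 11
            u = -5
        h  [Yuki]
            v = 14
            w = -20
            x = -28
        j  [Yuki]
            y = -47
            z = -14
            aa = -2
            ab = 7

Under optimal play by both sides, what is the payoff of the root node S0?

9

a (Yuki): max(-2, -47, 24) = 24
Left (Gita): min(24, -24) = -24
Mid (Gita): min(10, 9) = 9
e (Yuki): max(-32, 8, 7) = 8
Right (Gita): min(8, 14) = 8
g (Yuki): max(-11, 11, -5) = 11
h (Yuki): max(14, -20, -28) = 14
j (Yuki): max(-47, -14, -2, 7) = 7
Far (Gita): min(11, 14, 7) = 7
S0 (Yuki): max(-24, 9, 8, 7) = 9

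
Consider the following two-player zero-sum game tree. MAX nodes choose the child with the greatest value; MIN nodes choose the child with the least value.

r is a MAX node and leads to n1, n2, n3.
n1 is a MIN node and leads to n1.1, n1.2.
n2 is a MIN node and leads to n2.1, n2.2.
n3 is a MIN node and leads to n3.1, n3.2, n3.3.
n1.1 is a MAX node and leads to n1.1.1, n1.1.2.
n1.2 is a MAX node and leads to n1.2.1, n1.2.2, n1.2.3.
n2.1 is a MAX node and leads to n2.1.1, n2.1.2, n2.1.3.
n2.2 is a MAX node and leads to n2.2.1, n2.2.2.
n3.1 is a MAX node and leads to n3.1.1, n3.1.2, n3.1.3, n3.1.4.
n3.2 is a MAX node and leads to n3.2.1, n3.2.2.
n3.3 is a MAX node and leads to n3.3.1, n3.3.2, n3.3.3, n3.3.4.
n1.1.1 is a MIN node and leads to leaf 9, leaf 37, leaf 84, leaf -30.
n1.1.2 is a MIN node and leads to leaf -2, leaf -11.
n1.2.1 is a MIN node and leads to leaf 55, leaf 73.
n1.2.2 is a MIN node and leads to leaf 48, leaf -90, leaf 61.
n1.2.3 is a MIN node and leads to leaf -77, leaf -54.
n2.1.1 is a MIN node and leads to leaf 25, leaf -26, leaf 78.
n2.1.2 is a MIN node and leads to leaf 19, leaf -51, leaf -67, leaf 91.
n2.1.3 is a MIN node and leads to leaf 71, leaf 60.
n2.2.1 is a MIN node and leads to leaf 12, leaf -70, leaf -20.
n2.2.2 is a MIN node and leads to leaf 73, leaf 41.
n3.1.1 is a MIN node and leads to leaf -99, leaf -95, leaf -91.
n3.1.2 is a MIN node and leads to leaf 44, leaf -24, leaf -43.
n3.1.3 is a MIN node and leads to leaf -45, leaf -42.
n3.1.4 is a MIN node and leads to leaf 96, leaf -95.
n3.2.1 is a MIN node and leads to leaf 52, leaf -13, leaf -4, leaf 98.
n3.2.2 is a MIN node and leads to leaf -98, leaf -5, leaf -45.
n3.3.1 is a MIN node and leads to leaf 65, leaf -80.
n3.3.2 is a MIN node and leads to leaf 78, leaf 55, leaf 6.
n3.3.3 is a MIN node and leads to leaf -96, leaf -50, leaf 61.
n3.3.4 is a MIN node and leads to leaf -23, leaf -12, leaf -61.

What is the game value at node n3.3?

n3.3.1 (MIN): min(65, -80) = -80
n3.3.2 (MIN): min(78, 55, 6) = 6
n3.3.3 (MIN): min(-96, -50, 61) = -96
n3.3.4 (MIN): min(-23, -12, -61) = -61
n3.3 (MAX): max(-80, 6, -96, -61) = 6

6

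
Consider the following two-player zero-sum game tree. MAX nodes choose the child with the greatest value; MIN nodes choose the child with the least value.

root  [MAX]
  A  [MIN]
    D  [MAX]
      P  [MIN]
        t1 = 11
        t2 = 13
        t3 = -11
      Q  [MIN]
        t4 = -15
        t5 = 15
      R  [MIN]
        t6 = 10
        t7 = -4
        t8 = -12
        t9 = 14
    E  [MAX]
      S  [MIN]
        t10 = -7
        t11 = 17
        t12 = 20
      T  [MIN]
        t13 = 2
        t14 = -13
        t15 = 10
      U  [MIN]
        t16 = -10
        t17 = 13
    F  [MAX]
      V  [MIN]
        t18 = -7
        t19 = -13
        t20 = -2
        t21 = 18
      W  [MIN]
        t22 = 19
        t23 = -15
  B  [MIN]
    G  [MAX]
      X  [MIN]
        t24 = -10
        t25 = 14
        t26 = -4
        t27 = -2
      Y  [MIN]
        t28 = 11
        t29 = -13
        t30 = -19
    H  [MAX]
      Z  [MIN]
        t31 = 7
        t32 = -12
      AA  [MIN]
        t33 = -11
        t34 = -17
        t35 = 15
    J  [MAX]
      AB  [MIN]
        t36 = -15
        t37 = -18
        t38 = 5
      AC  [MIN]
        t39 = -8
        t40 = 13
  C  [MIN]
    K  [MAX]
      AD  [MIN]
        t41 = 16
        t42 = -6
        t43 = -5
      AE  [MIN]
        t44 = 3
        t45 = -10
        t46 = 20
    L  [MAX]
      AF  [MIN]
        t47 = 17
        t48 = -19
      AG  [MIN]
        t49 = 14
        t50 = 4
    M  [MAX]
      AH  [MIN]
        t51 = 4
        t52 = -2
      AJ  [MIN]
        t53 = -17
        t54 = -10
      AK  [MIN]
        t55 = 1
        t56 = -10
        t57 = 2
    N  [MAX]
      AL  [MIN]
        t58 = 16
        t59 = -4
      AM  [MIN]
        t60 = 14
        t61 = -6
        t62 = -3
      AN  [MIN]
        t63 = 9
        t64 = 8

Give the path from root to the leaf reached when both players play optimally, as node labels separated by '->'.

P (MIN): min(11, 13, -11) = -11
Q (MIN): min(-15, 15) = -15
R (MIN): min(10, -4, -12, 14) = -12
D (MAX): max(-11, -15, -12) = -11
S (MIN): min(-7, 17, 20) = -7
T (MIN): min(2, -13, 10) = -13
U (MIN): min(-10, 13) = -10
E (MAX): max(-7, -13, -10) = -7
V (MIN): min(-7, -13, -2, 18) = -13
W (MIN): min(19, -15) = -15
F (MAX): max(-13, -15) = -13
A (MIN): min(-11, -7, -13) = -13
X (MIN): min(-10, 14, -4, -2) = -10
Y (MIN): min(11, -13, -19) = -19
G (MAX): max(-10, -19) = -10
Z (MIN): min(7, -12) = -12
AA (MIN): min(-11, -17, 15) = -17
H (MAX): max(-12, -17) = -12
AB (MIN): min(-15, -18, 5) = -18
AC (MIN): min(-8, 13) = -8
J (MAX): max(-18, -8) = -8
B (MIN): min(-10, -12, -8) = -12
AD (MIN): min(16, -6, -5) = -6
AE (MIN): min(3, -10, 20) = -10
K (MAX): max(-6, -10) = -6
AF (MIN): min(17, -19) = -19
AG (MIN): min(14, 4) = 4
L (MAX): max(-19, 4) = 4
AH (MIN): min(4, -2) = -2
AJ (MIN): min(-17, -10) = -17
AK (MIN): min(1, -10, 2) = -10
M (MAX): max(-2, -17, -10) = -2
AL (MIN): min(16, -4) = -4
AM (MIN): min(14, -6, -3) = -6
AN (MIN): min(9, 8) = 8
N (MAX): max(-4, -6, 8) = 8
C (MIN): min(-6, 4, -2, 8) = -6
root (MAX): max(-13, -12, -6) = -6
At root, MAX picks C (highest: -6).
At C, MIN picks K (lowest: -6).
At K, MAX picks AD (highest: -6).
At AD, MIN picks t42 (lowest: -6).
Terminal value -6.

root -> C -> K -> AD -> t42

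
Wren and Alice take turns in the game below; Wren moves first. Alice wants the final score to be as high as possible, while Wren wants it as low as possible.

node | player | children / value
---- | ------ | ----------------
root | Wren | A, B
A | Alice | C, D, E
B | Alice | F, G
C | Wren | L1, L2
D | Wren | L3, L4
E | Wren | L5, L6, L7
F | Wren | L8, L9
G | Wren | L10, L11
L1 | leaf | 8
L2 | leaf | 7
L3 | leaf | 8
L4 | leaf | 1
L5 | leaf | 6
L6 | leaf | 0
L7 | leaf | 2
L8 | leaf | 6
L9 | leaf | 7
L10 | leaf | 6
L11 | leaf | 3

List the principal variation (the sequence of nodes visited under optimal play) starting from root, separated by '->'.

C (Wren): min(8, 7) = 7
D (Wren): min(8, 1) = 1
E (Wren): min(6, 0, 2) = 0
A (Alice): max(7, 1, 0) = 7
F (Wren): min(6, 7) = 6
G (Wren): min(6, 3) = 3
B (Alice): max(6, 3) = 6
root (Wren): min(7, 6) = 6
At root, Wren picks B (lowest: 6).
At B, Alice picks F (highest: 6).
At F, Wren picks L8 (lowest: 6).
Terminal value 6.

root -> B -> F -> L8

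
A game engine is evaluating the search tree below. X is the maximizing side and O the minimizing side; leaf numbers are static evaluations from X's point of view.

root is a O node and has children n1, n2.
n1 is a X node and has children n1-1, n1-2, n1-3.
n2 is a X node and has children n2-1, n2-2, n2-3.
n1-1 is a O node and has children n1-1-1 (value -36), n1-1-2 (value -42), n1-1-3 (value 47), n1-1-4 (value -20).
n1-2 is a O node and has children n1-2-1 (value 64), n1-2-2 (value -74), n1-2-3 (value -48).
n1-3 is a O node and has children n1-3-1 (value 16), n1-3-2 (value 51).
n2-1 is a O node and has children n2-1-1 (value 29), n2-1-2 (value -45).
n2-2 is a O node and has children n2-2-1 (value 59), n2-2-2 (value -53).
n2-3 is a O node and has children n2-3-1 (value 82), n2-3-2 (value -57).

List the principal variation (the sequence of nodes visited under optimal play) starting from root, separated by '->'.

n1-1 (O): min(-36, -42, 47, -20) = -42
n1-2 (O): min(64, -74, -48) = -74
n1-3 (O): min(16, 51) = 16
n1 (X): max(-42, -74, 16) = 16
n2-1 (O): min(29, -45) = -45
n2-2 (O): min(59, -53) = -53
n2-3 (O): min(82, -57) = -57
n2 (X): max(-45, -53, -57) = -45
root (O): min(16, -45) = -45
At root, O picks n2 (lowest: -45).
At n2, X picks n2-1 (highest: -45).
At n2-1, O picks n2-1-2 (lowest: -45).
Terminal value -45.

root -> n2 -> n2-1 -> n2-1-2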